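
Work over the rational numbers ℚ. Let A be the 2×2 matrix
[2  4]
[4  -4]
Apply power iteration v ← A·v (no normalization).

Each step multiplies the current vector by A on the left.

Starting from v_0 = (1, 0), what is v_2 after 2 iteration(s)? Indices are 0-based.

v_0 = (1, 0).
v_1 = A·v_0 = (2, 4).
v_2 = A·v_1 = (20, -8).

v_2 = (20, -8)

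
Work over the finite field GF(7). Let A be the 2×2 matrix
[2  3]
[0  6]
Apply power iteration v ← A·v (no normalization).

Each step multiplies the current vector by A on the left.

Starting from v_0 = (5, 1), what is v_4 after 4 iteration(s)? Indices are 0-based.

v_4 = (4, 1)

v_0 = (5, 1).
v_1 = A·v_0 = (6, 6).
v_2 = A·v_1 = (2, 1).
v_3 = A·v_2 = (0, 6).
v_4 = A·v_3 = (4, 1).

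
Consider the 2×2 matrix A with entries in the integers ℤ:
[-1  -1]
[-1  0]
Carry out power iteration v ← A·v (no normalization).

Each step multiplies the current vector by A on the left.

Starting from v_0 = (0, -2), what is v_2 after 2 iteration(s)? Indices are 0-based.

v_2 = (-2, -2)

v_0 = (0, -2).
v_1 = A·v_0 = (2, 0).
v_2 = A·v_1 = (-2, -2).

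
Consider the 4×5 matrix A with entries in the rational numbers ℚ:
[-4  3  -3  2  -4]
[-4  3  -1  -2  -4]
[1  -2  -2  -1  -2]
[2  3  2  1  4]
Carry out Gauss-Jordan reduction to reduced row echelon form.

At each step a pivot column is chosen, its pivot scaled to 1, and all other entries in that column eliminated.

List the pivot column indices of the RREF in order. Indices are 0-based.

pivot columns: 0, 1, 2, 3

pivot(0,0)=-4: scale R0 → (1, -3/4, 3/4, -1/2, 1)
  clear (1,0): R1 −= (-4)R0 → (0, 0, 2, -4, 0)
  clear (2,0): R2 −= (1)R0 → (0, -5/4, -11/4, -1/2, -3)
  clear (3,0): R3 −= (2)R0 → (0, 9/2, 1/2, 2, 2)
pivot(1,1): swap R1↔R2
pivot(1,1)=-5/4: scale R1 → (0, 1, 11/5, 2/5, 12/5)
  clear (0,1): R0 −= (-3/4)R1 → (1, 0, 12/5, -1/5, 14/5)
  clear (3,1): R3 −= (9/2)R1 → (0, 0, -47/5, 1/5, -44/5)
pivot(2,2)=2: scale R2 → (0, 0, 1, -2, 0)
  clear (0,2): R0 −= (12/5)R2 → (1, 0, 0, 23/5, 14/5)
  clear (1,2): R1 −= (11/5)R2 → (0, 1, 0, 24/5, 12/5)
  clear (3,2): R3 −= (-47/5)R2 → (0, 0, 0, -93/5, -44/5)
pivot(3,3)=-93/5: scale R3 → (0, 0, 0, 1, 44/93)
  clear (0,3): R0 −= (23/5)R3 → (1, 0, 0, 0, 58/93)
  clear (1,3): R1 −= (24/5)R3 → (0, 1, 0, 0, 4/31)
  clear (2,3): R2 −= (-2)R3 → (0, 0, 1, 0, 88/93)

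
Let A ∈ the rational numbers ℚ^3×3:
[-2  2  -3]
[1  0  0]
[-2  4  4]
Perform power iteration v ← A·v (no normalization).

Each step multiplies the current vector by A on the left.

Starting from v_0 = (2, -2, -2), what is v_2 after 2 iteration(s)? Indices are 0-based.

v_0 = (2, -2, -2).
v_1 = A·v_0 = (-2, 2, -20).
v_2 = A·v_1 = (68, -2, -68).

v_2 = (68, -2, -68)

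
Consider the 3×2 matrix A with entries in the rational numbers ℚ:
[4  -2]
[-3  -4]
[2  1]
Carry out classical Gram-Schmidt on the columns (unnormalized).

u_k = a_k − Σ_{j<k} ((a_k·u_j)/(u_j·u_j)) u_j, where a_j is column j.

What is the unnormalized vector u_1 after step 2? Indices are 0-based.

u_1 = (-82/29, -98/29, 17/29)

Step 1: u_0 = a_0 = (4, -3, 2).
Step 2: u_1 = a_1 − (6/29)·u_0 = (-82/29, -98/29, 17/29).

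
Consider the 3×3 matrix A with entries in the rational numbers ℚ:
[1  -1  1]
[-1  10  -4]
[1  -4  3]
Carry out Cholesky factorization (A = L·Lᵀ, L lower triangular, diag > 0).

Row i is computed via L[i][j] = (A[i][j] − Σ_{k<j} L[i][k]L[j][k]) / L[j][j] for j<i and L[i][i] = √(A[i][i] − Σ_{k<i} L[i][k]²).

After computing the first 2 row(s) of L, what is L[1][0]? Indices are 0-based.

Step 1: L[0][0] = √(1) = 1.
  L[1][0] = (-1) / L[0][0] = -1.
Step 2: L[1][1] = √(9) = 3.

L[1][0] = -1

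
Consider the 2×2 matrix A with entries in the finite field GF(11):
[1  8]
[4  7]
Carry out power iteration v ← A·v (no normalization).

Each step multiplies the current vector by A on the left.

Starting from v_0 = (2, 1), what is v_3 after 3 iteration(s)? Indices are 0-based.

v_0 = (2, 1).
v_1 = A·v_0 = (10, 4).
v_2 = A·v_1 = (9, 2).
v_3 = A·v_2 = (3, 6).

v_3 = (3, 6)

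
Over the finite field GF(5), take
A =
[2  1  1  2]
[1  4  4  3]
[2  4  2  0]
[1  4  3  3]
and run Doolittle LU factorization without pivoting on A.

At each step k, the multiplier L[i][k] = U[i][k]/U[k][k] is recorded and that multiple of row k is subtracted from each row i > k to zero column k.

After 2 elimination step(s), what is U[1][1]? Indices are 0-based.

U[1][1] = 1

[col 0] pivot 2
  R1 -= 3*R0 → (0, 1, 1, 2)  (L[1][0] := 3)
  R2 -= 1*R0 → (0, 3, 1, 3)  (L[2][0] := 1)
  R3 -= 3*R0 → (0, 1, 0, 2)  (L[3][0] := 3)
[col 1] pivot 1
  R2 -= 3*R1 → (0, 0, 3, 2)  (L[2][1] := 3)
  R3 -= 1*R1 → (0, 0, 4, 0)  (L[3][1] := 1)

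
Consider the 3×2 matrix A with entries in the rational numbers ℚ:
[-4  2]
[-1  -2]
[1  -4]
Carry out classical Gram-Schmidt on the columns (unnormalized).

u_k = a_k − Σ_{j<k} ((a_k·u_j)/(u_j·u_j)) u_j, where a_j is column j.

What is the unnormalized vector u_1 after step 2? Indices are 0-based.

Step 1: u_0 = a_0 = (-4, -1, 1).
Step 2: u_1 = a_1 − (-5/9)·u_0 = (-2/9, -23/9, -31/9).

u_1 = (-2/9, -23/9, -31/9)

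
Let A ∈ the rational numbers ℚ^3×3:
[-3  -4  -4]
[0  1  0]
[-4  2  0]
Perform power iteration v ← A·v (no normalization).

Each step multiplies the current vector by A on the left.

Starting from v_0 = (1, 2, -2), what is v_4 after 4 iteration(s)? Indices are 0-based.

v_0 = (1, 2, -2).
v_1 = A·v_0 = (-3, 2, 0).
v_2 = A·v_1 = (1, 2, 16).
v_3 = A·v_2 = (-75, 2, 0).
v_4 = A·v_3 = (217, 2, 304).

v_4 = (217, 2, 304)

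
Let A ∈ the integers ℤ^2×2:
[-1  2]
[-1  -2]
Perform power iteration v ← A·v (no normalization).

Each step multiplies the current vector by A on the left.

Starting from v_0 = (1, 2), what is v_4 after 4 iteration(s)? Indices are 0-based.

v_0 = (1, 2).
v_1 = A·v_0 = (3, -5).
v_2 = A·v_1 = (-13, 7).
v_3 = A·v_2 = (27, -1).
v_4 = A·v_3 = (-29, -25).

v_4 = (-29, -25)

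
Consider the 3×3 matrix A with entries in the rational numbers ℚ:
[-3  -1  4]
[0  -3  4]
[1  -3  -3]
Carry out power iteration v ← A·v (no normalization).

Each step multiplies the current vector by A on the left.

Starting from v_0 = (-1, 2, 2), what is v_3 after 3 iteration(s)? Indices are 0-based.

v_0 = (-1, 2, 2).
v_1 = A·v_0 = (9, 2, -13).
v_2 = A·v_1 = (-81, -58, 42).
v_3 = A·v_2 = (469, 342, -33).

v_3 = (469, 342, -33)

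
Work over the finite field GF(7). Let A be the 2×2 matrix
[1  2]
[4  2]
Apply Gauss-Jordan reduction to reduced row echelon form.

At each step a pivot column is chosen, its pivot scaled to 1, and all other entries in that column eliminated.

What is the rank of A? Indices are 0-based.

pivot(0,0)=1: scale R0 → (1, 2)
  clear (1,0): R1 −= (4)R0 → (0, 1)
pivot(1,1)=1: scale R1 → (0, 1)
  clear (0,1): R0 −= (2)R1 → (1, 0)

rank = 2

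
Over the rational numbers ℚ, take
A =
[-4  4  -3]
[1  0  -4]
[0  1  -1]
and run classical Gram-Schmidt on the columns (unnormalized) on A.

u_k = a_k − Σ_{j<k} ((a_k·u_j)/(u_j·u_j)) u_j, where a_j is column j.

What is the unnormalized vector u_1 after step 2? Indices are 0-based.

u_1 = (4/17, 16/17, 1)

Step 1: u_0 = a_0 = (-4, 1, 0).
Step 2: u_1 = a_1 − (-16/17)·u_0 = (4/17, 16/17, 1).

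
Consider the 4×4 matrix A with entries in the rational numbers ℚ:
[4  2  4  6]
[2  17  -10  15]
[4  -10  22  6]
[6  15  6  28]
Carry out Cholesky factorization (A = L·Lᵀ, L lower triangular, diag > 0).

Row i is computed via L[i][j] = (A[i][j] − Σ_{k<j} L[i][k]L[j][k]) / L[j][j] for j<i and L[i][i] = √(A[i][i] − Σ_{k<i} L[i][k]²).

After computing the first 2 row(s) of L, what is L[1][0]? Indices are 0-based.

L[1][0] = 1

Step 1: L[0][0] = √(4) = 2.
  L[1][0] = (2) / L[0][0] = 1.
Step 2: L[1][1] = √(16) = 4.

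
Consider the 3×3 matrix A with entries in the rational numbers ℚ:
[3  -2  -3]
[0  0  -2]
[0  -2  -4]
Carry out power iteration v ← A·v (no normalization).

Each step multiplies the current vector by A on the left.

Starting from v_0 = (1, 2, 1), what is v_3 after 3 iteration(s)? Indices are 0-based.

v_3 = (-92, -72, -176)

v_0 = (1, 2, 1).
v_1 = A·v_0 = (-4, -2, -8).
v_2 = A·v_1 = (16, 16, 36).
v_3 = A·v_2 = (-92, -72, -176).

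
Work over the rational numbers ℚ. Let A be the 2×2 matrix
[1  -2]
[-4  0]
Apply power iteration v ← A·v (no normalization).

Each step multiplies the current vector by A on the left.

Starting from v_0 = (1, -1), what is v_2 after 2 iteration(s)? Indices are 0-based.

v_2 = (11, -12)

v_0 = (1, -1).
v_1 = A·v_0 = (3, -4).
v_2 = A·v_1 = (11, -12).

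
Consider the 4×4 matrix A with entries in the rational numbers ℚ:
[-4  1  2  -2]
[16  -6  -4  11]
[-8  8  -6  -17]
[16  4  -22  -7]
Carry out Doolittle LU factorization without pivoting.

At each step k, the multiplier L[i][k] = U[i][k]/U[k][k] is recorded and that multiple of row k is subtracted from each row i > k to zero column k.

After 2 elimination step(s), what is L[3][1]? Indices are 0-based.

L[3][1] = -4

Step 1: pivot at (0,0) is -4.
  row1 ← row1 − (-4)·row0  ⇒  L[1][0]=-4, U row1=(0, -2, 4, 3)
  row2 ← row2 − (2)·row0  ⇒  L[2][0]=2, U row2=(0, 6, -10, -13)
  row3 ← row3 − (-4)·row0  ⇒  L[3][0]=-4, U row3=(0, 8, -14, -15)
Step 2: pivot at (1,1) is -2.
  row2 ← row2 − (-3)·row1  ⇒  L[2][1]=-3, U row2=(0, 0, 2, -4)
  row3 ← row3 − (-4)·row1  ⇒  L[3][1]=-4, U row3=(0, 0, 2, -3)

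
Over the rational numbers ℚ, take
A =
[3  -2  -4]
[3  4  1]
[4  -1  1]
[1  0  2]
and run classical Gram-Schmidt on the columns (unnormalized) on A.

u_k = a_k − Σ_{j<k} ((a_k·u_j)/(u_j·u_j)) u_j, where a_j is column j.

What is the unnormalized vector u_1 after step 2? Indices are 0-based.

u_1 = (-76/35, 134/35, -43/35, -2/35)

Step 1: u_0 = a_0 = (3, 3, 4, 1).
Step 2: u_1 = a_1 − (2/35)·u_0 = (-76/35, 134/35, -43/35, -2/35).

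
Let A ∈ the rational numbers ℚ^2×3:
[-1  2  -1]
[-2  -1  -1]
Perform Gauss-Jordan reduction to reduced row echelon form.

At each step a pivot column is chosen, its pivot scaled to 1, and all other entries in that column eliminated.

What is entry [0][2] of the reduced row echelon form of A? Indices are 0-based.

M[0][2] = 3/5

[1] R0 /= -1  ⇒  (1, -2, 1)
     R1 -= -2·R0  ⇒  (0, -5, 1)
[2] R1 /= -5  ⇒  (0, 1, -1/5)
     R0 -= -2·R1  ⇒  (1, 0, 3/5)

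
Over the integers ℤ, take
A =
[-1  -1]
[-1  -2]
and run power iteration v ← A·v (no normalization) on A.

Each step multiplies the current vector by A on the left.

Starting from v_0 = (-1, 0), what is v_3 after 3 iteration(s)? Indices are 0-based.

v_0 = (-1, 0).
v_1 = A·v_0 = (1, 1).
v_2 = A·v_1 = (-2, -3).
v_3 = A·v_2 = (5, 8).

v_3 = (5, 8)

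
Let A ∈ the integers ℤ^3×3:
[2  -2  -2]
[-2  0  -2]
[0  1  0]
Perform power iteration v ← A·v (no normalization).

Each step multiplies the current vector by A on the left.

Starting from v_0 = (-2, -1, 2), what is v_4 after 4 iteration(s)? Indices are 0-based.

v_4 = (-164, 68, 20)

v_0 = (-2, -1, 2).
v_1 = A·v_0 = (-6, 0, -1).
v_2 = A·v_1 = (-10, 14, 0).
v_3 = A·v_2 = (-48, 20, 14).
v_4 = A·v_3 = (-164, 68, 20).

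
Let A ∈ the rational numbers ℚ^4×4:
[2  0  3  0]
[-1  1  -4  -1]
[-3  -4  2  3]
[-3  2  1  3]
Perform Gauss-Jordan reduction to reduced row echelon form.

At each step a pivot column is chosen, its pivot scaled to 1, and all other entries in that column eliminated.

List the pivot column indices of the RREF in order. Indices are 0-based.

pivot(0,0)=2: scale R0 → (1, 0, 3/2, 0)
  clear (1,0): R1 −= (-1)R0 → (0, 1, -5/2, -1)
  clear (2,0): R2 −= (-3)R0 → (0, -4, 13/2, 3)
  clear (3,0): R3 −= (-3)R0 → (0, 2, 11/2, 3)
pivot(1,1)=1: scale R1 → (0, 1, -5/2, -1)
  clear (2,1): R2 −= (-4)R1 → (0, 0, -7/2, -1)
  clear (3,1): R3 −= (2)R1 → (0, 0, 21/2, 5)
pivot(2,2)=-7/2: scale R2 → (0, 0, 1, 2/7)
  clear (0,2): R0 −= (3/2)R2 → (1, 0, 0, -3/7)
  clear (1,2): R1 −= (-5/2)R2 → (0, 1, 0, -2/7)
  clear (3,2): R3 −= (21/2)R2 → (0, 0, 0, 2)
pivot(3,3)=2: scale R3 → (0, 0, 0, 1)
  clear (0,3): R0 −= (-3/7)R3 → (1, 0, 0, 0)
  clear (1,3): R1 −= (-2/7)R3 → (0, 1, 0, 0)
  clear (2,3): R2 −= (2/7)R3 → (0, 0, 1, 0)

pivot columns: 0, 1, 2, 3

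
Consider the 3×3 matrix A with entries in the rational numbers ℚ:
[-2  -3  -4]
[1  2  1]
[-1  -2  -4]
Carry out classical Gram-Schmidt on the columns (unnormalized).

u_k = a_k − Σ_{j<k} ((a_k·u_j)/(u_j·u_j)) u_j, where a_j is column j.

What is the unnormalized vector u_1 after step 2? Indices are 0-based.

Step 1: u_0 = a_0 = (-2, 1, -1).
Step 2: u_1 = a_1 − (5/3)·u_0 = (1/3, 1/3, -1/3).

u_1 = (1/3, 1/3, -1/3)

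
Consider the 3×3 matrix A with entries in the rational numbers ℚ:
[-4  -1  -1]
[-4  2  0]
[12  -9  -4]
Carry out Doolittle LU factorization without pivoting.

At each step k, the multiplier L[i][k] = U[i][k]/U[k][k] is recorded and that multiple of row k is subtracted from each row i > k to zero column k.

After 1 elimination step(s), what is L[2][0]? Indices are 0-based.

L[2][0] = -3

Step 1: pivot at (0,0) is -4.
  row1 ← row1 − (1)·row0  ⇒  L[1][0]=1, U row1=(0, 3, 1)
  row2 ← row2 − (-3)·row0  ⇒  L[2][0]=-3, U row2=(0, -12, -7)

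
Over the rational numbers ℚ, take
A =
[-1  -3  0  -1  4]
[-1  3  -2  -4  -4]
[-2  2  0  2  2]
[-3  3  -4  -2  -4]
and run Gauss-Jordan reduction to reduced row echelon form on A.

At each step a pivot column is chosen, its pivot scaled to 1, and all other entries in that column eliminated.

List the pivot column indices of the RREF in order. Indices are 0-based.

pivot(0,0)=-1: scale R0 → (1, 3, 0, 1, -4)
  clear (1,0): R1 −= (-1)R0 → (0, 6, -2, -3, -8)
  clear (2,0): R2 −= (-2)R0 → (0, 8, 0, 4, -6)
  clear (3,0): R3 −= (-3)R0 → (0, 12, -4, 1, -16)
pivot(1,1)=6: scale R1 → (0, 1, -1/3, -1/2, -4/3)
  clear (0,1): R0 −= (3)R1 → (1, 0, 1, 5/2, 0)
  clear (2,1): R2 −= (8)R1 → (0, 0, 8/3, 8, 14/3)
  clear (3,1): R3 −= (12)R1 → (0, 0, 0, 7, 0)
pivot(2,2)=8/3: scale R2 → (0, 0, 1, 3, 7/4)
  clear (0,2): R0 −= (1)R2 → (1, 0, 0, -1/2, -7/4)
  clear (1,2): R1 −= (-1/3)R2 → (0, 1, 0, 1/2, -3/4)
pivot(3,3)=7: scale R3 → (0, 0, 0, 1, 0)
  clear (0,3): R0 −= (-1/2)R3 → (1, 0, 0, 0, -7/4)
  clear (1,3): R1 −= (1/2)R3 → (0, 1, 0, 0, -3/4)
  clear (2,3): R2 −= (3)R3 → (0, 0, 1, 0, 7/4)

pivot columns: 0, 1, 2, 3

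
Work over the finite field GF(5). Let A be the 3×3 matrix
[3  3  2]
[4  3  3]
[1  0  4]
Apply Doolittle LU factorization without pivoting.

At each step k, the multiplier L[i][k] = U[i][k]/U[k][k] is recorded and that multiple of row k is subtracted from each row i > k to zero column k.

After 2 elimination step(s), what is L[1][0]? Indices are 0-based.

L[1][0] = 3

[col 0] pivot 3
  R1 -= 3*R0 → (0, 4, 2)  (L[1][0] := 3)
  R2 -= 2*R0 → (0, 4, 0)  (L[2][0] := 2)
[col 1] pivot 4
  R2 -= 1*R1 → (0, 0, 3)  (L[2][1] := 1)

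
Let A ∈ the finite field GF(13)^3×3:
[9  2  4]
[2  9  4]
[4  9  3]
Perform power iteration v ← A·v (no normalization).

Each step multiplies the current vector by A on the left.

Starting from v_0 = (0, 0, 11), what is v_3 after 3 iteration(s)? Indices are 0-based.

v_0 = (0, 0, 11).
v_1 = A·v_0 = (5, 5, 7).
v_2 = A·v_1 = (5, 5, 8).
v_3 = A·v_2 = (9, 9, 11).

v_3 = (9, 9, 11)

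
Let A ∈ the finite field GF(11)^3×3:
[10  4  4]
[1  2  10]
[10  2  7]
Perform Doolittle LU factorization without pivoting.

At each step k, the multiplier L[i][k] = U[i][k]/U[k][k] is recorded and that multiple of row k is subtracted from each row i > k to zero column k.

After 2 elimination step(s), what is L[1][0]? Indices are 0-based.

k=0: U[0][0]=10
  eliminate (1,0): mult=10, new row 1: (0, 6, 3); set L[1][0]=10
  eliminate (2,0): mult=1, new row 2: (0, 9, 3); set L[2][0]=1
k=1: U[1][1]=6
  eliminate (2,1): mult=7, new row 2: (0, 0, 4); set L[2][1]=7

L[1][0] = 10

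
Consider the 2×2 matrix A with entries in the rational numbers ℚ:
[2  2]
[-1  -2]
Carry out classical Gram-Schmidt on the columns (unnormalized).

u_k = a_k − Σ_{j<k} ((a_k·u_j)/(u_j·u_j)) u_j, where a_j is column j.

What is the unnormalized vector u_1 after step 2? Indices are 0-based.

Step 1: u_0 = a_0 = (2, -1).
Step 2: u_1 = a_1 − (6/5)·u_0 = (-2/5, -4/5).

u_1 = (-2/5, -4/5)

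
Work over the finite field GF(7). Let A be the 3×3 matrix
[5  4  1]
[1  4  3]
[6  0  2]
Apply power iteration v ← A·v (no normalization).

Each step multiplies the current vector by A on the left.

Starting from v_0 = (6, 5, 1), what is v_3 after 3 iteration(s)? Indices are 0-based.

v_0 = (6, 5, 1).
v_1 = A·v_0 = (2, 1, 3).
v_2 = A·v_1 = (3, 1, 4).
v_3 = A·v_2 = (2, 5, 5).

v_3 = (2, 5, 5)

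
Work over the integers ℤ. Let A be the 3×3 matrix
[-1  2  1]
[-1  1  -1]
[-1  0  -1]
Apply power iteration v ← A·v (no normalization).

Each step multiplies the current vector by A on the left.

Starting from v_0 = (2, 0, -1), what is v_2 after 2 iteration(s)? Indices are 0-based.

v_2 = (0, 3, 4)

v_0 = (2, 0, -1).
v_1 = A·v_0 = (-3, -1, -1).
v_2 = A·v_1 = (0, 3, 4).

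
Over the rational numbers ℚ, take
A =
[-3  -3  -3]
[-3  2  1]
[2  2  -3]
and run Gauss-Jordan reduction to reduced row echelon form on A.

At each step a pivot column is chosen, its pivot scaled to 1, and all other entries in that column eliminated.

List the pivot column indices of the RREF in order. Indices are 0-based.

pivot(0,0)=-3: scale R0 → (1, 1, 1)
  clear (1,0): R1 −= (-3)R0 → (0, 5, 4)
  clear (2,0): R2 −= (2)R0 → (0, 0, -5)
pivot(1,1)=5: scale R1 → (0, 1, 4/5)
  clear (0,1): R0 −= (1)R1 → (1, 0, 1/5)
pivot(2,2)=-5: scale R2 → (0, 0, 1)
  clear (0,2): R0 −= (1/5)R2 → (1, 0, 0)
  clear (1,2): R1 −= (4/5)R2 → (0, 1, 0)

pivot columns: 0, 1, 2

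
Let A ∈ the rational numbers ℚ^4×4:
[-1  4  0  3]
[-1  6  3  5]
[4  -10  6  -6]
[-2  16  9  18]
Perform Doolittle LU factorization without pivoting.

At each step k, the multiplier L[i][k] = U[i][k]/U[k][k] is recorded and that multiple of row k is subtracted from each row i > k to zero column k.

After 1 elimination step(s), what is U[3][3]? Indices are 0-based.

U[3][3] = 12

Step 1: pivot at (0,0) is -1.
  row1 ← row1 − (1)·row0  ⇒  L[1][0]=1, U row1=(0, 2, 3, 2)
  row2 ← row2 − (-4)·row0  ⇒  L[2][0]=-4, U row2=(0, 6, 6, 6)
  row3 ← row3 − (2)·row0  ⇒  L[3][0]=2, U row3=(0, 8, 9, 12)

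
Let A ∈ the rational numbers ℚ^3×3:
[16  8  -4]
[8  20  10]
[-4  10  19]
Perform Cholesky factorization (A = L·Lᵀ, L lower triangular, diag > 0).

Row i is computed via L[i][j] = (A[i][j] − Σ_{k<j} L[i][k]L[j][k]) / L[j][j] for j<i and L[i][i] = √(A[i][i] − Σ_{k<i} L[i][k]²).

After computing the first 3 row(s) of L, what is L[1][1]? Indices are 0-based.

Step 1: L[0][0] = √(16) = 4.
  L[1][0] = (8) / L[0][0] = 2.
Step 2: L[1][1] = √(16) = 4.
  L[2][0] = (-4) / L[0][0] = -1.
  L[2][1] = (12) / L[1][1] = 3.
Step 3: L[2][2] = √(9) = 3.

L[1][1] = 4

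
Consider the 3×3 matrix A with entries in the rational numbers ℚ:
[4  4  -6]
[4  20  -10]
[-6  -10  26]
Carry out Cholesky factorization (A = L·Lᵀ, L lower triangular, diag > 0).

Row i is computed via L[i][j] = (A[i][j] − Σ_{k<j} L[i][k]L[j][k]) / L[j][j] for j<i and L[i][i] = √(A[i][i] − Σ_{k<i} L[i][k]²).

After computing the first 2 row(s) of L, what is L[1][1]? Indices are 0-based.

L[1][1] = 4

Step 1: L[0][0] = √(4) = 2.
  L[1][0] = (4) / L[0][0] = 2.
Step 2: L[1][1] = √(16) = 4.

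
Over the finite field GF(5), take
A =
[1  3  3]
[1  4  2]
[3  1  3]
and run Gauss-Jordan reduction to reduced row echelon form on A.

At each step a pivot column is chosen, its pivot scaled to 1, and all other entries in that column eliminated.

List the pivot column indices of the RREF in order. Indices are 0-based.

pivot columns: 0, 1, 2

[1] R0 /= 1  ⇒  (1, 3, 3)
     R1 -= 1·R0  ⇒  (0, 1, 4)
     R2 -= 3·R0  ⇒  (0, 2, 4)
[2] R1 /= 1  ⇒  (0, 1, 4)
     R0 -= 3·R1  ⇒  (1, 0, 1)
     R2 -= 2·R1  ⇒  (0, 0, 1)
[3] R2 /= 1  ⇒  (0, 0, 1)
     R0 -= 1·R2  ⇒  (1, 0, 0)
     R1 -= 4·R2  ⇒  (0, 1, 0)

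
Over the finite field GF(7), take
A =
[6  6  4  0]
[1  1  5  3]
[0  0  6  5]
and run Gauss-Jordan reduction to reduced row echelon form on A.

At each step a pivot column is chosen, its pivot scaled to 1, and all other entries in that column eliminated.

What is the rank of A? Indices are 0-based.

[1] R0 /= 6  ⇒  (1, 1, 3, 0)
     R1 -= 1·R0  ⇒  (0, 0, 2, 3)
column 1 empty below row 1
[2] R1 /= 2  ⇒  (0, 0, 1, 5)
     R0 -= 3·R1  ⇒  (1, 1, 0, 6)
     R2 -= 6·R1  ⇒  (0, 0, 0, 3)
[3] R2 /= 3  ⇒  (0, 0, 0, 1)
     R0 -= 6·R2  ⇒  (1, 1, 0, 0)
     R1 -= 5·R2  ⇒  (0, 0, 1, 0)

rank = 3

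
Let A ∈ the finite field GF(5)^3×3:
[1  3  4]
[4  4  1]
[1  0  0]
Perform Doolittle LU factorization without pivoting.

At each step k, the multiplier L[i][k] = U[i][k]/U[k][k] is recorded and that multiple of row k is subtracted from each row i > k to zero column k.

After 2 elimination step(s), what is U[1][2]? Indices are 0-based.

U[1][2] = 0

Step 1: pivot at (0,0) is 1.
  row1 ← row1 − (4)·row0  ⇒  L[1][0]=4, U row1=(0, 2, 0)
  row2 ← row2 − (1)·row0  ⇒  L[2][0]=1, U row2=(0, 2, 1)
Step 2: pivot at (1,1) is 2.
  row2 ← row2 − (1)·row1  ⇒  L[2][1]=1, U row2=(0, 0, 1)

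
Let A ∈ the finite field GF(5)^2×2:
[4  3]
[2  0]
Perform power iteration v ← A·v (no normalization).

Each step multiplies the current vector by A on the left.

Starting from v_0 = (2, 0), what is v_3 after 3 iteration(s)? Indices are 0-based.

v_0 = (2, 0).
v_1 = A·v_0 = (3, 4).
v_2 = A·v_1 = (4, 1).
v_3 = A·v_2 = (4, 3).

v_3 = (4, 3)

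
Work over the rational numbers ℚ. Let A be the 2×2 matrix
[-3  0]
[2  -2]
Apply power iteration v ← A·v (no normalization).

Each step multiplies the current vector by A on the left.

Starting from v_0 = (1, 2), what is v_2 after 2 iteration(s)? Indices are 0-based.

v_0 = (1, 2).
v_1 = A·v_0 = (-3, -2).
v_2 = A·v_1 = (9, -2).

v_2 = (9, -2)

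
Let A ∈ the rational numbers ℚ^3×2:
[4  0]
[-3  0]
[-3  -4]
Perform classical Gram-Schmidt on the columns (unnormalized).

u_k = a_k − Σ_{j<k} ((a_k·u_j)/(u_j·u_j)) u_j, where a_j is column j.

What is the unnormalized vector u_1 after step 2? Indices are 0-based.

Step 1: u_0 = a_0 = (4, -3, -3).
Step 2: u_1 = a_1 − (6/17)·u_0 = (-24/17, 18/17, -50/17).

u_1 = (-24/17, 18/17, -50/17)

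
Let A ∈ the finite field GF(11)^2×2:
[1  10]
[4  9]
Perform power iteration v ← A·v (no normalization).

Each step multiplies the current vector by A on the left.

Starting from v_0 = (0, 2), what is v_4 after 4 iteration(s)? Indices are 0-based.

v_0 = (0, 2).
v_1 = A·v_0 = (9, 7).
v_2 = A·v_1 = (2, 0).
v_3 = A·v_2 = (2, 8).
v_4 = A·v_3 = (5, 3).

v_4 = (5, 3)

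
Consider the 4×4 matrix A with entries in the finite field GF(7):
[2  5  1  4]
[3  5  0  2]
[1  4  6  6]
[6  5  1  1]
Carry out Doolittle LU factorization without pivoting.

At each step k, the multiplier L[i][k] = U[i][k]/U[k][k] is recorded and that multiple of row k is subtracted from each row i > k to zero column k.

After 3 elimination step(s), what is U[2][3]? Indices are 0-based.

U[2][3] = 3

Step 1: pivot at (0,0) is 2.
  row1 ← row1 − (5)·row0  ⇒  L[1][0]=5, U row1=(0, 1, 2, 3)
  row2 ← row2 − (4)·row0  ⇒  L[2][0]=4, U row2=(0, 5, 2, 4)
  row3 ← row3 − (3)·row0  ⇒  L[3][0]=3, U row3=(0, 4, 5, 3)
Step 2: pivot at (1,1) is 1.
  row2 ← row2 − (5)·row1  ⇒  L[2][1]=5, U row2=(0, 0, 6, 3)
  row3 ← row3 − (4)·row1  ⇒  L[3][1]=4, U row3=(0, 0, 4, 5)
Step 3: pivot at (2,2) is 6.
  row3 ← row3 − (3)·row2  ⇒  L[3][2]=3, U row3=(0, 0, 0, 3)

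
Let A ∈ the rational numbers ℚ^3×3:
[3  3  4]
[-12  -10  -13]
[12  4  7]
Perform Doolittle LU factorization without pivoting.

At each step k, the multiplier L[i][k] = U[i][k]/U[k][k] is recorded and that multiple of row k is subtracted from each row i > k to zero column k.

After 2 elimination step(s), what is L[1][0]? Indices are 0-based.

L[1][0] = -4

Step 1: pivot at (0,0) is 3.
  row1 ← row1 − (-4)·row0  ⇒  L[1][0]=-4, U row1=(0, 2, 3)
  row2 ← row2 − (4)·row0  ⇒  L[2][0]=4, U row2=(0, -8, -9)
Step 2: pivot at (1,1) is 2.
  row2 ← row2 − (-4)·row1  ⇒  L[2][1]=-4, U row2=(0, 0, 3)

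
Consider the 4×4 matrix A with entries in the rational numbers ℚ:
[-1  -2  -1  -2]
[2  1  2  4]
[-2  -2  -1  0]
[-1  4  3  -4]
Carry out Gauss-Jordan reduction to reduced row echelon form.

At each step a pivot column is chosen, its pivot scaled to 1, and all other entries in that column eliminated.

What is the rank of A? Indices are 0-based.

rank = 4

step 1: normalize row 0 (÷-1) = (1, 2, 1, 2)
  row 1: subtract 2×row0 = (0, -3, 0, 0)
  row 2: subtract -2×row0 = (0, 2, 1, 4)
  row 3: subtract -1×row0 = (0, 6, 4, -2)
step 2: normalize row 1 (÷-3) = (0, 1, 0, 0)
  row 0: subtract 2×row1 = (1, 0, 1, 2)
  row 2: subtract 2×row1 = (0, 0, 1, 4)
  row 3: subtract 6×row1 = (0, 0, 4, -2)
step 3: normalize row 2 (÷1) = (0, 0, 1, 4)
  row 0: subtract 1×row2 = (1, 0, 0, -2)
  row 3: subtract 4×row2 = (0, 0, 0, -18)
step 4: normalize row 3 (÷-18) = (0, 0, 0, 1)
  row 0: subtract -2×row3 = (1, 0, 0, 0)
  row 2: subtract 4×row3 = (0, 0, 1, 0)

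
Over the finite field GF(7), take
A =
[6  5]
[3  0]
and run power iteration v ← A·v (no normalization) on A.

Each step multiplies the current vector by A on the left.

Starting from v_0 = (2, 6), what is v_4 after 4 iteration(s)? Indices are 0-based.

v_4 = (4, 1)

v_0 = (2, 6).
v_1 = A·v_0 = (0, 6).
v_2 = A·v_1 = (2, 0).
v_3 = A·v_2 = (5, 6).
v_4 = A·v_3 = (4, 1).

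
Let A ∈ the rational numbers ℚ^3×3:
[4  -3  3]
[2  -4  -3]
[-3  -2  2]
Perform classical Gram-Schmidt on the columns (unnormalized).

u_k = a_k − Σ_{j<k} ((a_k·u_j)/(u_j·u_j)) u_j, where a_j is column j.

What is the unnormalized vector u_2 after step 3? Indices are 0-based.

u_2 = (1904/645, -2023/645, 238/129)

Step 1: u_0 = a_0 = (4, 2, -3).
Step 2: u_1 = a_1 − (-14/29)·u_0 = (-31/29, -88/29, -100/29).
Step 3: u_2 = a_2 − (0)·u_0 − (-29/645)·u_1 = (1904/645, -2023/645, 238/129).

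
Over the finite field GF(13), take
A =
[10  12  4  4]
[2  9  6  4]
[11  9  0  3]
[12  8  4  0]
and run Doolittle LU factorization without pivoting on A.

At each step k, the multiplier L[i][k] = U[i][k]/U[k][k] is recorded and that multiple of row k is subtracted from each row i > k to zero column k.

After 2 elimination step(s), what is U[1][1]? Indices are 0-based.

k=0: U[0][0]=10
  eliminate (1,0): mult=8, new row 1: (0, 4, 0, 11); set L[1][0]=8
  eliminate (2,0): mult=5, new row 2: (0, 1, 6, 9); set L[2][0]=5
  eliminate (3,0): mult=9, new row 3: (0, 4, 7, 3); set L[3][0]=9
k=1: U[1][1]=4
  eliminate (2,1): mult=10, new row 2: (0, 0, 6, 3); set L[2][1]=10
  eliminate (3,1): mult=1, new row 3: (0, 0, 7, 5); set L[3][1]=1

U[1][1] = 4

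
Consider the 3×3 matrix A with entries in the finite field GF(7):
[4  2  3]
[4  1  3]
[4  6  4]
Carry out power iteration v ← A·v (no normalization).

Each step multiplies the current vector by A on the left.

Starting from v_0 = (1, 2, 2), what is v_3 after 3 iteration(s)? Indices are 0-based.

v_3 = (6, 6, 6)

v_0 = (1, 2, 2).
v_1 = A·v_0 = (0, 5, 3).
v_2 = A·v_1 = (5, 0, 0).
v_3 = A·v_2 = (6, 6, 6).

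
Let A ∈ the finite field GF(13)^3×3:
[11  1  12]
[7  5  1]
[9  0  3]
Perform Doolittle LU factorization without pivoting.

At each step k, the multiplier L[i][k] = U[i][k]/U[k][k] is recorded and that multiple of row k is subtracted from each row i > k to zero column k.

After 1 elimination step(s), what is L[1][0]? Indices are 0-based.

k=0: U[0][0]=11
  eliminate (1,0): mult=3, new row 1: (0, 2, 4); set L[1][0]=3
  eliminate (2,0): mult=2, new row 2: (0, 11, 5); set L[2][0]=2

L[1][0] = 3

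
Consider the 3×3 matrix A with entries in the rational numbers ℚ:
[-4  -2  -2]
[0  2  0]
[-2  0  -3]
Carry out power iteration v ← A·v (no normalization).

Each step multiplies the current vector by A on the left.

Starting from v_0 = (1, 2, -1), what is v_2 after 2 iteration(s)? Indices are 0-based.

v_0 = (1, 2, -1).
v_1 = A·v_0 = (-6, 4, 1).
v_2 = A·v_1 = (14, 8, 9).

v_2 = (14, 8, 9)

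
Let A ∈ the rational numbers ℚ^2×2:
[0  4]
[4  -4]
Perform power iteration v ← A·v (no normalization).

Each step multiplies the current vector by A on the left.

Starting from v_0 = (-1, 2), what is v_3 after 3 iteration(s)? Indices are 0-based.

v_0 = (-1, 2).
v_1 = A·v_0 = (8, -12).
v_2 = A·v_1 = (-48, 80).
v_3 = A·v_2 = (320, -512).

v_3 = (320, -512)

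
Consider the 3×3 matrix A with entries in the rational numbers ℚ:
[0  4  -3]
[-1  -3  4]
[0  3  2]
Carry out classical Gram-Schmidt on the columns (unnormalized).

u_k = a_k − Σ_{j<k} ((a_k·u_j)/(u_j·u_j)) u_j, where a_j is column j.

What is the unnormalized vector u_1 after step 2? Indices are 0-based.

u_1 = (4, 0, 3)

Step 1: u_0 = a_0 = (0, -1, 0).
Step 2: u_1 = a_1 − (3)·u_0 = (4, 0, 3).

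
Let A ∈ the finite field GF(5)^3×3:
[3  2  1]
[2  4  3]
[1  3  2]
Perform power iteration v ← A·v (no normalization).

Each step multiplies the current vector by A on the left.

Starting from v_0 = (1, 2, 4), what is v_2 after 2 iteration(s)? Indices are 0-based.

v_0 = (1, 2, 4).
v_1 = A·v_0 = (1, 2, 0).
v_2 = A·v_1 = (2, 0, 2).

v_2 = (2, 0, 2)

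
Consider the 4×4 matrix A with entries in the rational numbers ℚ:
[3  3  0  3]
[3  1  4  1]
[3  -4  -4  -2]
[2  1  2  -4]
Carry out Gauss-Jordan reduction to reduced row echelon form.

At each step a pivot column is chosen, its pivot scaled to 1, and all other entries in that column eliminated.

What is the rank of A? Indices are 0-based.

step 1: normalize row 0 (÷3) = (1, 1, 0, 1)
  row 1: subtract 3×row0 = (0, -2, 4, -2)
  row 2: subtract 3×row0 = (0, -7, -4, -5)
  row 3: subtract 2×row0 = (0, -1, 2, -6)
step 2: normalize row 1 (÷-2) = (0, 1, -2, 1)
  row 0: subtract 1×row1 = (1, 0, 2, 0)
  row 2: subtract -7×row1 = (0, 0, -18, 2)
  row 3: subtract -1×row1 = (0, 0, 0, -5)
step 3: normalize row 2 (÷-18) = (0, 0, 1, -1/9)
  row 0: subtract 2×row2 = (1, 0, 0, 2/9)
  row 1: subtract -2×row2 = (0, 1, 0, 7/9)
step 4: normalize row 3 (÷-5) = (0, 0, 0, 1)
  row 0: subtract 2/9×row3 = (1, 0, 0, 0)
  row 1: subtract 7/9×row3 = (0, 1, 0, 0)
  row 2: subtract -1/9×row3 = (0, 0, 1, 0)

rank = 4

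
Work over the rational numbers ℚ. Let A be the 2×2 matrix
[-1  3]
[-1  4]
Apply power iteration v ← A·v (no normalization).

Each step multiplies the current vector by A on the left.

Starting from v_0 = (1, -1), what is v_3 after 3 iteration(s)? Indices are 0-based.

v_3 = (-37, -53)

v_0 = (1, -1).
v_1 = A·v_0 = (-4, -5).
v_2 = A·v_1 = (-11, -16).
v_3 = A·v_2 = (-37, -53).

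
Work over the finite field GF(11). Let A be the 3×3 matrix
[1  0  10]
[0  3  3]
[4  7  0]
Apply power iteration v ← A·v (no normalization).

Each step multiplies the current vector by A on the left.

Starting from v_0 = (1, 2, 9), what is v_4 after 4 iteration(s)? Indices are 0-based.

v_0 = (1, 2, 9).
v_1 = A·v_0 = (3, 0, 7).
v_2 = A·v_1 = (7, 10, 1).
v_3 = A·v_2 = (6, 0, 10).
v_4 = A·v_3 = (7, 8, 2).

v_4 = (7, 8, 2)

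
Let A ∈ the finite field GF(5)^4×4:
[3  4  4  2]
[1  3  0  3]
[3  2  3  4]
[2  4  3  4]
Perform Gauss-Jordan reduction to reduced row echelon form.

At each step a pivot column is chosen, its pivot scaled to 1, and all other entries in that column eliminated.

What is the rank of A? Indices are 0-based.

rank = 4

[1] R0 /= 3  ⇒  (1, 3, 3, 4)
     R1 -= 1·R0  ⇒  (0, 0, 2, 4)
     R2 -= 3·R0  ⇒  (0, 3, 4, 2)
     R3 -= 2·R0  ⇒  (0, 3, 2, 1)
[2] R1 <-> R2
[2] R1 /= 3  ⇒  (0, 1, 3, 4)
     R0 -= 3·R1  ⇒  (1, 0, 4, 2)
     R3 -= 3·R1  ⇒  (0, 0, 3, 4)
[3] R2 /= 2  ⇒  (0, 0, 1, 2)
     R0 -= 4·R2  ⇒  (1, 0, 0, 4)
     R1 -= 3·R2  ⇒  (0, 1, 0, 3)
     R3 -= 3·R2  ⇒  (0, 0, 0, 3)
[4] R3 /= 3  ⇒  (0, 0, 0, 1)
     R0 -= 4·R3  ⇒  (1, 0, 0, 0)
     R1 -= 3·R3  ⇒  (0, 1, 0, 0)
     R2 -= 2·R3  ⇒  (0, 0, 1, 0)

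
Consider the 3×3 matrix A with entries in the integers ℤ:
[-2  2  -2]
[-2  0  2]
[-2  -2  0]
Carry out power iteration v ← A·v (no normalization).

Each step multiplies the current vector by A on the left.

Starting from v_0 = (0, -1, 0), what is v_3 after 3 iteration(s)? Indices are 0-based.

v_0 = (0, -1, 0).
v_1 = A·v_0 = (-2, 0, 2).
v_2 = A·v_1 = (0, 8, 4).
v_3 = A·v_2 = (8, 8, -16).

v_3 = (8, 8, -16)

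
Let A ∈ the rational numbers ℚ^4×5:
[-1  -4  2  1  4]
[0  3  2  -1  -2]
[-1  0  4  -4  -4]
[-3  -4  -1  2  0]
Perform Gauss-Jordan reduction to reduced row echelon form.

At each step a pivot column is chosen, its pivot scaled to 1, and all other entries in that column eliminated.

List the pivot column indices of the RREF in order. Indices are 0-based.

pivot columns: 0, 1, 2, 3

[1] R0 /= -1  ⇒  (1, 4, -2, -1, -4)
     R2 -= -1·R0  ⇒  (0, 4, 2, -5, -8)
     R3 -= -3·R0  ⇒  (0, 8, -7, -1, -12)
[2] R1 /= 3  ⇒  (0, 1, 2/3, -1/3, -2/3)
     R0 -= 4·R1  ⇒  (1, 0, -14/3, 1/3, -4/3)
     R2 -= 4·R1  ⇒  (0, 0, -2/3, -11/3, -16/3)
     R3 -= 8·R1  ⇒  (0, 0, -37/3, 5/3, -20/3)
[3] R2 /= -2/3  ⇒  (0, 0, 1, 11/2, 8)
     R0 -= -14/3·R2  ⇒  (1, 0, 0, 26, 36)
     R1 -= 2/3·R2  ⇒  (0, 1, 0, -4, -6)
     R3 -= -37/3·R2  ⇒  (0, 0, 0, 139/2, 92)
[4] R3 /= 139/2  ⇒  (0, 0, 0, 1, 184/139)
     R0 -= 26·R3  ⇒  (1, 0, 0, 0, 220/139)
     R1 -= -4·R3  ⇒  (0, 1, 0, 0, -98/139)
     R2 -= 11/2·R3  ⇒  (0, 0, 1, 0, 100/139)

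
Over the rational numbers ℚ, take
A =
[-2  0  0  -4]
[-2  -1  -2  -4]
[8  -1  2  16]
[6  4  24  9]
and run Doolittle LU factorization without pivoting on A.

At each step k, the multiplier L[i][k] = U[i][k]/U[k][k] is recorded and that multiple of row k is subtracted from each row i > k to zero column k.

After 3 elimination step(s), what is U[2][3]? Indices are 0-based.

Step 1: pivot at (0,0) is -2.
  row1 ← row1 − (1)·row0  ⇒  L[1][0]=1, U row1=(0, -1, -2, 0)
  row2 ← row2 − (-4)·row0  ⇒  L[2][0]=-4, U row2=(0, -1, 2, 0)
  row3 ← row3 − (-3)·row0  ⇒  L[3][0]=-3, U row3=(0, 4, 24, -3)
Step 2: pivot at (1,1) is -1.
  row2 ← row2 − (1)·row1  ⇒  L[2][1]=1, U row2=(0, 0, 4, 0)
  row3 ← row3 − (-4)·row1  ⇒  L[3][1]=-4, U row3=(0, 0, 16, -3)
Step 3: pivot at (2,2) is 4.
  row3 ← row3 − (4)·row2  ⇒  L[3][2]=4, U row3=(0, 0, 0, -3)

U[2][3] = 0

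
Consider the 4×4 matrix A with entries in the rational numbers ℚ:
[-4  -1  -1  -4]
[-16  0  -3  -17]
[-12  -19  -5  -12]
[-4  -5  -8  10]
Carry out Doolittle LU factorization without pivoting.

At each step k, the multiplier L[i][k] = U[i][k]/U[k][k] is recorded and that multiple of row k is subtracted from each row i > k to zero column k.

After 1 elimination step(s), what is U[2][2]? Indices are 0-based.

U[2][2] = -2

Step 1: pivot at (0,0) is -4.
  row1 ← row1 − (4)·row0  ⇒  L[1][0]=4, U row1=(0, 4, 1, -1)
  row2 ← row2 − (3)·row0  ⇒  L[2][0]=3, U row2=(0, -16, -2, 0)
  row3 ← row3 − (1)·row0  ⇒  L[3][0]=1, U row3=(0, -4, -7, 14)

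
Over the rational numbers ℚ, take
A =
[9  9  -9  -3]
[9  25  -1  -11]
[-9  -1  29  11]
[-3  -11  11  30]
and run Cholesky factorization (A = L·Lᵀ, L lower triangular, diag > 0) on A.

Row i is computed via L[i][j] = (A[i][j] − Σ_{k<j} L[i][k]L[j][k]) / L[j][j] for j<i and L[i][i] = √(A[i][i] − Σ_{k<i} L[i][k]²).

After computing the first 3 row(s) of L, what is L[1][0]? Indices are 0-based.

Step 1: L[0][0] = √(9) = 3.
  L[1][0] = (9) / L[0][0] = 3.
Step 2: L[1][1] = √(16) = 4.
  L[2][0] = (-9) / L[0][0] = -3.
  L[2][1] = (8) / L[1][1] = 2.
Step 3: L[2][2] = √(16) = 4.

L[1][0] = 3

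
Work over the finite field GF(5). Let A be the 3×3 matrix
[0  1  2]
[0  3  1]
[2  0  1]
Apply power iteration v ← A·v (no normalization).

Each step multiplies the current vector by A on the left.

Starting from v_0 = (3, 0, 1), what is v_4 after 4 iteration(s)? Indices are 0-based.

v_0 = (3, 0, 1).
v_1 = A·v_0 = (2, 1, 2).
v_2 = A·v_1 = (0, 0, 1).
v_3 = A·v_2 = (2, 1, 1).
v_4 = A·v_3 = (3, 4, 0).

v_4 = (3, 4, 0)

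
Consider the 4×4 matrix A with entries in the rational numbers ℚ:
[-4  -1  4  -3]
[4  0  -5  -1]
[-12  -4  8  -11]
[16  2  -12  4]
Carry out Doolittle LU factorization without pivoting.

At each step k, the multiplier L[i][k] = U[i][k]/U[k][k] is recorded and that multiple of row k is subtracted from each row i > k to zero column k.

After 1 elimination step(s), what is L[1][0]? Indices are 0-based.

[col 0] pivot -4
  R1 -= -1*R0 → (0, -1, -1, -4)  (L[1][0] := -1)
  R2 -= 3*R0 → (0, -1, -4, -2)  (L[2][0] := 3)
  R3 -= -4*R0 → (0, -2, 4, -8)  (L[3][0] := -4)

L[1][0] = -1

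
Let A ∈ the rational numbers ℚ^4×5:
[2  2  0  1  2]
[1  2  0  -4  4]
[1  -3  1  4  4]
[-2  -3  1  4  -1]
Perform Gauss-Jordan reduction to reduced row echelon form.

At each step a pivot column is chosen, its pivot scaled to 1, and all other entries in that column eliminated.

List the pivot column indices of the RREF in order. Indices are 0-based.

pivot columns: 0, 1, 2, 3

step 1: normalize row 0 (÷2) = (1, 1, 0, 1/2, 1)
  row 1: subtract 1×row0 = (0, 1, 0, -9/2, 3)
  row 2: subtract 1×row0 = (0, -4, 1, 7/2, 3)
  row 3: subtract -2×row0 = (0, -1, 1, 5, 1)
step 2: normalize row 1 (÷1) = (0, 1, 0, -9/2, 3)
  row 0: subtract 1×row1 = (1, 0, 0, 5, -2)
  row 2: subtract -4×row1 = (0, 0, 1, -29/2, 15)
  row 3: subtract -1×row1 = (0, 0, 1, 1/2, 4)
step 3: normalize row 2 (÷1) = (0, 0, 1, -29/2, 15)
  row 3: subtract 1×row2 = (0, 0, 0, 15, -11)
step 4: normalize row 3 (÷15) = (0, 0, 0, 1, -11/15)
  row 0: subtract 5×row3 = (1, 0, 0, 0, 5/3)
  row 1: subtract -9/2×row3 = (0, 1, 0, 0, -3/10)
  row 2: subtract -29/2×row3 = (0, 0, 1, 0, 131/30)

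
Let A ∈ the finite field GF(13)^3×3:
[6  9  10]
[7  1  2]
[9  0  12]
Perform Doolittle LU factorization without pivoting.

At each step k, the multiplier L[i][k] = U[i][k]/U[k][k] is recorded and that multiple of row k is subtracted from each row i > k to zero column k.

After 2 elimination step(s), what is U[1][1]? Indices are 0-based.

U[1][1] = 10

Step 1: pivot at (0,0) is 6.
  row1 ← row1 − (12)·row0  ⇒  L[1][0]=12, U row1=(0, 10, 12)
  row2 ← row2 − (8)·row0  ⇒  L[2][0]=8, U row2=(0, 6, 10)
Step 2: pivot at (1,1) is 10.
  row2 ← row2 − (11)·row1  ⇒  L[2][1]=11, U row2=(0, 0, 8)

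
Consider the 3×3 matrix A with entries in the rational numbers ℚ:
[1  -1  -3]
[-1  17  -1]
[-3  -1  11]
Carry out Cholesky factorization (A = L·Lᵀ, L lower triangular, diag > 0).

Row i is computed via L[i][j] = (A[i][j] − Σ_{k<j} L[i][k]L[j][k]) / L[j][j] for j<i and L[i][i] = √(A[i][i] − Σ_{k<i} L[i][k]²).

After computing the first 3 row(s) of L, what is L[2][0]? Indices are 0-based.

L[2][0] = -3

Step 1: L[0][0] = √(1) = 1.
  L[1][0] = (-1) / L[0][0] = -1.
Step 2: L[1][1] = √(16) = 4.
  L[2][0] = (-3) / L[0][0] = -3.
  L[2][1] = (-4) / L[1][1] = -1.
Step 3: L[2][2] = √(1) = 1.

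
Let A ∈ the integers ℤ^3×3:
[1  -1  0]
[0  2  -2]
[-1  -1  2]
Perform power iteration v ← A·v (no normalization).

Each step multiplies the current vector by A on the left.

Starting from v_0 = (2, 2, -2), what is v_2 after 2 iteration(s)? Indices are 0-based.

v_2 = (-8, 32, -24)

v_0 = (2, 2, -2).
v_1 = A·v_0 = (0, 8, -8).
v_2 = A·v_1 = (-8, 32, -24).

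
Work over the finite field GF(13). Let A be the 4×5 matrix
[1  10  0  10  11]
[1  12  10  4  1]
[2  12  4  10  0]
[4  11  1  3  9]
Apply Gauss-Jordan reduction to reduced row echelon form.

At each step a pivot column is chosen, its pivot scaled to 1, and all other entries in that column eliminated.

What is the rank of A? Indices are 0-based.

rank = 4

[1] R0 /= 1  ⇒  (1, 10, 0, 10, 11)
     R1 -= 1·R0  ⇒  (0, 2, 10, 7, 3)
     R2 -= 2·R0  ⇒  (0, 5, 4, 3, 4)
     R3 -= 4·R0  ⇒  (0, 10, 1, 2, 4)
[2] R1 /= 2  ⇒  (0, 1, 5, 10, 8)
     R0 -= 10·R1  ⇒  (1, 0, 2, 1, 9)
     R2 -= 5·R1  ⇒  (0, 0, 5, 5, 3)
     R3 -= 10·R1  ⇒  (0, 0, 3, 6, 2)
[3] R2 /= 5  ⇒  (0, 0, 1, 1, 11)
     R0 -= 2·R2  ⇒  (1, 0, 0, 12, 0)
     R1 -= 5·R2  ⇒  (0, 1, 0, 5, 5)
     R3 -= 3·R2  ⇒  (0, 0, 0, 3, 8)
[4] R3 /= 3  ⇒  (0, 0, 0, 1, 7)
     R0 -= 12·R3  ⇒  (1, 0, 0, 0, 7)
     R1 -= 5·R3  ⇒  (0, 1, 0, 0, 9)
     R2 -= 1·R3  ⇒  (0, 0, 1, 0, 4)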